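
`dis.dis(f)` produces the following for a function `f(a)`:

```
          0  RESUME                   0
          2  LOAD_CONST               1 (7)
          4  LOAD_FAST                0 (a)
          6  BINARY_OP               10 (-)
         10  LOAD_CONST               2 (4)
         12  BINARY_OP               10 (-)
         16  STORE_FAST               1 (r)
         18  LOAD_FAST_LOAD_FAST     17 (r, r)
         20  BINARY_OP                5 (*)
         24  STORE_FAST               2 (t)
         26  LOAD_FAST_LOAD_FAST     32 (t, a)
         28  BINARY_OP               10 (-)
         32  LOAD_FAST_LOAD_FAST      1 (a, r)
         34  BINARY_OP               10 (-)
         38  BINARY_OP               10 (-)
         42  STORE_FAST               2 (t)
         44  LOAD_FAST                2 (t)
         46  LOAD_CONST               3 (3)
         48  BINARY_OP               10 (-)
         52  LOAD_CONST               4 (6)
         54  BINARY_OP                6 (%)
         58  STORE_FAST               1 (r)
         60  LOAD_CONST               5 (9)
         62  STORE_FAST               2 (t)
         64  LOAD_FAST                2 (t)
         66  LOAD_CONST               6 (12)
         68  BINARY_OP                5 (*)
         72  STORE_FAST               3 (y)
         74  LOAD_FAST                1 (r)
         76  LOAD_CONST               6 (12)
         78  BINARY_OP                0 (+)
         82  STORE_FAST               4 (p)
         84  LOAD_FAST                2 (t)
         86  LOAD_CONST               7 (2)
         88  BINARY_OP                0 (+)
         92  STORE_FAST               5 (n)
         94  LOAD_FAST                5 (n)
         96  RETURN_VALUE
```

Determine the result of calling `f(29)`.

11

LOAD_CONST → push 7. Stack: [7]
LOAD_FAST a → push 29. Stack: [7, 29]
BINARY_OP - → 7 - 29 = -22. Stack: [-22]
LOAD_CONST → push 4. Stack: [-22, 4]
BINARY_OP - → -22 - 4 = -26. Stack: [-26]
STORE_FAST r → r=-26. Stack: []
LOAD_FAST_LOAD_FAST r,r → push -26,-26. Stack: [-26, -26]
BINARY_OP * → -26 * -26 = 676. Stack: [676]
STORE_FAST t → t=676. Stack: []
LOAD_FAST_LOAD_FAST t,a → push 676,29. Stack: [676, 29]
BINARY_OP - → 676 - 29 = 647. Stack: [647]
LOAD_FAST_LOAD_FAST a,r → push 29,-26. Stack: [647, 29, -26]
BINARY_OP - → 29 - -26 = 55. Stack: [647, 55]
BINARY_OP - → 647 - 55 = 592. Stack: [592]
STORE_FAST t → t=592. Stack: []
LOAD_FAST t → push 592. Stack: [592]
LOAD_CONST → push 3. Stack: [592, 3]
BINARY_OP - → 592 - 3 = 589. Stack: [589]
LOAD_CONST → push 6. Stack: [589, 6]
BINARY_OP % → 589 % 6 = 1. Stack: [1]
STORE_FAST r → r=1. Stack: []
LOAD_CONST → push 9. Stack: [9]
STORE_FAST t → t=9. Stack: []
LOAD_FAST t → push 9. Stack: [9]
LOAD_CONST → push 12. Stack: [9, 12]
BINARY_OP * → 9 * 12 = 108. Stack: [108]
STORE_FAST y → y=108. Stack: []
LOAD_FAST r → push 1. Stack: [1]
LOAD_CONST → push 12. Stack: [1, 12]
BINARY_OP + → 1 + 12 = 13. Stack: [13]
STORE_FAST p → p=13. Stack: []
LOAD_FAST t → push 9. Stack: [9]
LOAD_CONST → push 2. Stack: [9, 2]
BINARY_OP + → 9 + 2 = 11. Stack: [11]
STORE_FAST n → n=11. Stack: []
LOAD_FAST n → push 11. Stack: [11]
RETURN_VALUE → return 11.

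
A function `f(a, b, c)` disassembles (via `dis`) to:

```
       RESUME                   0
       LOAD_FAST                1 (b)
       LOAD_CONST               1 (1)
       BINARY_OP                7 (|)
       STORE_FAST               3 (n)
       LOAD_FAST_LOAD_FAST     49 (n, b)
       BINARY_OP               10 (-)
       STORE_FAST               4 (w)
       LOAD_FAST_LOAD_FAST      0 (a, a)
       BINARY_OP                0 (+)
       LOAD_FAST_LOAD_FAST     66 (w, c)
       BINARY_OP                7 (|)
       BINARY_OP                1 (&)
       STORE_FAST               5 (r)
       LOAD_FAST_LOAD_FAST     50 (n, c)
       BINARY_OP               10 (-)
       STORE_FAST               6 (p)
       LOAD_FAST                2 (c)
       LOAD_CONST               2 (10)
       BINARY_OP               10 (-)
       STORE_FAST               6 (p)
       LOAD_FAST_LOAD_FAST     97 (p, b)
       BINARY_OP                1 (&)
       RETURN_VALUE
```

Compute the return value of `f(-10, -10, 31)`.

20

LOAD_FAST b → push -10. Stack: [-10]
LOAD_CONST → push 1. Stack: [-10, 1]
BINARY_OP | → -10 | 1 = -9. Stack: [-9]
STORE_FAST n → n=-9. Stack: []
LOAD_FAST_LOAD_FAST n,b → push -9,-10. Stack: [-9, -10]
BINARY_OP - → -9 - -10 = 1. Stack: [1]
STORE_FAST w → w=1. Stack: []
LOAD_FAST_LOAD_FAST a,a → push -10,-10. Stack: [-10, -10]
BINARY_OP + → -10 + -10 = -20. Stack: [-20]
LOAD_FAST_LOAD_FAST w,c → push 1,31. Stack: [-20, 1, 31]
BINARY_OP | → 1 | 31 = 31. Stack: [-20, 31]
BINARY_OP & → -20 & 31 = 12. Stack: [12]
STORE_FAST r → r=12. Stack: []
LOAD_FAST_LOAD_FAST n,c → push -9,31. Stack: [-9, 31]
BINARY_OP - → -9 - 31 = -40. Stack: [-40]
STORE_FAST p → p=-40. Stack: []
LOAD_FAST c → push 31. Stack: [31]
LOAD_CONST → push 10. Stack: [31, 10]
BINARY_OP - → 31 - 10 = 21. Stack: [21]
STORE_FAST p → p=21. Stack: []
LOAD_FAST_LOAD_FAST p,b → push 21,-10. Stack: [21, -10]
BINARY_OP & → 21 & -10 = 20. Stack: [20]
RETURN_VALUE → return 20.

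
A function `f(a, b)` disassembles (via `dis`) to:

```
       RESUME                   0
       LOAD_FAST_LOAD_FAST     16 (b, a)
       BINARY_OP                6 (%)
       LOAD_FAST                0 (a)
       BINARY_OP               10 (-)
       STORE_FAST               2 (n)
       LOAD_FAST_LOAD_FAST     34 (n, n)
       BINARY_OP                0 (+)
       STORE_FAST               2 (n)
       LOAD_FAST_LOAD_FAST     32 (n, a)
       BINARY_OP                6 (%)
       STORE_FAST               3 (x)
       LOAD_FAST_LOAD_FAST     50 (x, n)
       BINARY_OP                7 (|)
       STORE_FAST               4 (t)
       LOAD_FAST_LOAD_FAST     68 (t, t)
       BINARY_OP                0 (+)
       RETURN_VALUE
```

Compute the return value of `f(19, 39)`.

LOAD_FAST_LOAD_FAST b,a → push 39,19. Stack: [39, 19]
BINARY_OP % → 39 % 19 = 1. Stack: [1]
LOAD_FAST a → push 19. Stack: [1, 19]
BINARY_OP - → 1 - 19 = -18. Stack: [-18]
STORE_FAST n → n=-18. Stack: []
LOAD_FAST_LOAD_FAST n,n → push -18,-18. Stack: [-18, -18]
BINARY_OP + → -18 + -18 = -36. Stack: [-36]
STORE_FAST n → n=-36. Stack: []
LOAD_FAST_LOAD_FAST n,a → push -36,19. Stack: [-36, 19]
BINARY_OP % → -36 % 19 = 2. Stack: [2]
STORE_FAST x → x=2. Stack: []
LOAD_FAST_LOAD_FAST x,n → push 2,-36. Stack: [2, -36]
BINARY_OP | → 2 | -36 = -34. Stack: [-34]
STORE_FAST t → t=-34. Stack: []
LOAD_FAST_LOAD_FAST t,t → push -34,-34. Stack: [-34, -34]
BINARY_OP + → -34 + -34 = -68. Stack: [-68]
RETURN_VALUE → return -68.

-68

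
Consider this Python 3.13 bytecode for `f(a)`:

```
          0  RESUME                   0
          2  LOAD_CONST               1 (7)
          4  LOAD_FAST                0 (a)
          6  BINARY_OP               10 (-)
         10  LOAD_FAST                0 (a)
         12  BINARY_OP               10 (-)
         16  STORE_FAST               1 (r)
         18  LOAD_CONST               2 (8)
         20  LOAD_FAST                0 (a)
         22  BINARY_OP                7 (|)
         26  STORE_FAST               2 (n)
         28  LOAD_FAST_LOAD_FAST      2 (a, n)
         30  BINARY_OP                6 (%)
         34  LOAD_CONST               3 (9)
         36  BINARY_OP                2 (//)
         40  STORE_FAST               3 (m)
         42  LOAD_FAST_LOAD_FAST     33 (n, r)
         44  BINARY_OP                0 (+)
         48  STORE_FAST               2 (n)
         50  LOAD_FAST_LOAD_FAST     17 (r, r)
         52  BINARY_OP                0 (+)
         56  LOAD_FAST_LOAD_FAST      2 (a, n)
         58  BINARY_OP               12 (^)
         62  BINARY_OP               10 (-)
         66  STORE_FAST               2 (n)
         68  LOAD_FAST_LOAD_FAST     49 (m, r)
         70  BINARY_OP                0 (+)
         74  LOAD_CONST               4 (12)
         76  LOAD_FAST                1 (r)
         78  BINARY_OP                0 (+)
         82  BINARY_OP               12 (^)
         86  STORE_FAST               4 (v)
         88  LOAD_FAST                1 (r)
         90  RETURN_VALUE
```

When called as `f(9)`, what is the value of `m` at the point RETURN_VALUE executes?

LOAD_CONST → push 7. Stack: [7]
LOAD_FAST a → push 9. Stack: [7, 9]
BINARY_OP - → 7 - 9 = -2. Stack: [-2]
LOAD_FAST a → push 9. Stack: [-2, 9]
BINARY_OP - → -2 - 9 = -11. Stack: [-11]
STORE_FAST r → r=-11. Stack: []
LOAD_CONST → push 8. Stack: [8]
LOAD_FAST a → push 9. Stack: [8, 9]
BINARY_OP | → 8 | 9 = 9. Stack: [9]
STORE_FAST n → n=9. Stack: []
LOAD_FAST_LOAD_FAST a,n → push 9,9. Stack: [9, 9]
BINARY_OP % → 9 % 9 = 0. Stack: [0]
LOAD_CONST → push 9. Stack: [0, 9]
BINARY_OP // → 0 // 9 = 0. Stack: [0]
STORE_FAST m → m=0. Stack: []
LOAD_FAST_LOAD_FAST n,r → push 9,-11. Stack: [9, -11]
BINARY_OP + → 9 + -11 = -2. Stack: [-2]
STORE_FAST n → n=-2. Stack: []
LOAD_FAST_LOAD_FAST r,r → push -11,-11. Stack: [-11, -11]
BINARY_OP + → -11 + -11 = -22. Stack: [-22]
LOAD_FAST_LOAD_FAST a,n → push 9,-2. Stack: [-22, 9, -2]
BINARY_OP ^ → 9 ^ -2 = -9. Stack: [-22, -9]
BINARY_OP - → -22 - -9 = -13. Stack: [-13]
STORE_FAST n → n=-13. Stack: []
LOAD_FAST_LOAD_FAST m,r → push 0,-11. Stack: [0, -11]
BINARY_OP + → 0 + -11 = -11. Stack: [-11]
LOAD_CONST → push 12. Stack: [-11, 12]
LOAD_FAST r → push -11. Stack: [-11, 12, -11]
BINARY_OP + → 12 + -11 = 1. Stack: [-11, 1]
BINARY_OP ^ → -11 ^ 1 = -12. Stack: [-12]
STORE_FAST v → v=-12. Stack: []
LOAD_FAST r → push -11. Stack: [-11]
RETURN_VALUE → return -11.

0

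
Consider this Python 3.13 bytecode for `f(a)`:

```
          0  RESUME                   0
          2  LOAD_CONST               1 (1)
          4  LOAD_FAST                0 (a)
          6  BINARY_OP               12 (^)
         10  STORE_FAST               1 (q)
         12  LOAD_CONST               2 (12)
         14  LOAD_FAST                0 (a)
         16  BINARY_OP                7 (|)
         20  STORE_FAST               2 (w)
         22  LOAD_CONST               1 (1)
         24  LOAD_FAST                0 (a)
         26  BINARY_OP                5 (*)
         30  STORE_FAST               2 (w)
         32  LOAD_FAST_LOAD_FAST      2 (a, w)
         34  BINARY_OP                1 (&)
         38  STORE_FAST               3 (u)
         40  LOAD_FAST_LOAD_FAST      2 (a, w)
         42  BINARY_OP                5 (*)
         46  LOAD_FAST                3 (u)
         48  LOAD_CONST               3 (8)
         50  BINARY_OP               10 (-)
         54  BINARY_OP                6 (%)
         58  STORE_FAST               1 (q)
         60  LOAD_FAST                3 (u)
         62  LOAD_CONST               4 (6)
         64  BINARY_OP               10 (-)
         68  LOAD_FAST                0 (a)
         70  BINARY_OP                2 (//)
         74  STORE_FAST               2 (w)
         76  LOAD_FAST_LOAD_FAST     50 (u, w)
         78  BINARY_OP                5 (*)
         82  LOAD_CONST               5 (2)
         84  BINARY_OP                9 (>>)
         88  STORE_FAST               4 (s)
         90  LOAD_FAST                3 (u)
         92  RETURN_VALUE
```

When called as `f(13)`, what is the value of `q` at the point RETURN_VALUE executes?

4

LOAD_CONST → push 1. Stack: [1]
LOAD_FAST a → push 13. Stack: [1, 13]
BINARY_OP ^ → 1 ^ 13 = 12. Stack: [12]
STORE_FAST q → q=12. Stack: []
LOAD_CONST → push 12. Stack: [12]
LOAD_FAST a → push 13. Stack: [12, 13]
BINARY_OP | → 12 | 13 = 13. Stack: [13]
STORE_FAST w → w=13. Stack: []
LOAD_CONST → push 1. Stack: [1]
LOAD_FAST a → push 13. Stack: [1, 13]
BINARY_OP * → 1 * 13 = 13. Stack: [13]
STORE_FAST w → w=13. Stack: []
LOAD_FAST_LOAD_FAST a,w → push 13,13. Stack: [13, 13]
BINARY_OP & → 13 & 13 = 13. Stack: [13]
STORE_FAST u → u=13. Stack: []
LOAD_FAST_LOAD_FAST a,w → push 13,13. Stack: [13, 13]
BINARY_OP * → 13 * 13 = 169. Stack: [169]
LOAD_FAST u → push 13. Stack: [169, 13]
LOAD_CONST → push 8. Stack: [169, 13, 8]
BINARY_OP - → 13 - 8 = 5. Stack: [169, 5]
BINARY_OP % → 169 % 5 = 4. Stack: [4]
STORE_FAST q → q=4. Stack: []
LOAD_FAST u → push 13. Stack: [13]
LOAD_CONST → push 6. Stack: [13, 6]
BINARY_OP - → 13 - 6 = 7. Stack: [7]
LOAD_FAST a → push 13. Stack: [7, 13]
BINARY_OP // → 7 // 13 = 0. Stack: [0]
STORE_FAST w → w=0. Stack: []
LOAD_FAST_LOAD_FAST u,w → push 13,0. Stack: [13, 0]
BINARY_OP * → 13 * 0 = 0. Stack: [0]
LOAD_CONST → push 2. Stack: [0, 2]
BINARY_OP >> → 0 >> 2 = 0. Stack: [0]
STORE_FAST s → s=0. Stack: []
LOAD_FAST u → push 13. Stack: [13]
RETURN_VALUE → return 13.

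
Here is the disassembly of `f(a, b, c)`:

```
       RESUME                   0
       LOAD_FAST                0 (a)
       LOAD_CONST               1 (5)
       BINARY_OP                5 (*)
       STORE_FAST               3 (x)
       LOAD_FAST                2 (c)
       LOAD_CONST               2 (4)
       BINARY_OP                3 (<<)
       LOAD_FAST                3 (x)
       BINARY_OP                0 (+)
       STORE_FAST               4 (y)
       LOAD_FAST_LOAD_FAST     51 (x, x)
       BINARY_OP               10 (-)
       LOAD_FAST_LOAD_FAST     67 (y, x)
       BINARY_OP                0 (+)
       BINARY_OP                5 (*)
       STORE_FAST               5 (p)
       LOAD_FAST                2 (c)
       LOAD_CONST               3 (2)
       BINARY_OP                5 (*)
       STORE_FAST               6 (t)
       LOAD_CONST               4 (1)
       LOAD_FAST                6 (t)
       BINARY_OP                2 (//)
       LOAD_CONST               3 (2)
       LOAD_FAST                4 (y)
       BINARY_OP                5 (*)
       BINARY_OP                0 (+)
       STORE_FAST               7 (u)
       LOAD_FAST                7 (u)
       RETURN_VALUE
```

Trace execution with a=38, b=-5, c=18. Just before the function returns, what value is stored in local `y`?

LOAD_FAST a → push 38. Stack: [38]
LOAD_CONST → push 5. Stack: [38, 5]
BINARY_OP * → 38 * 5 = 190. Stack: [190]
STORE_FAST x → x=190. Stack: []
LOAD_FAST c → push 18. Stack: [18]
LOAD_CONST → push 4. Stack: [18, 4]
BINARY_OP << → 18 << 4 = 288. Stack: [288]
LOAD_FAST x → push 190. Stack: [288, 190]
BINARY_OP + → 288 + 190 = 478. Stack: [478]
STORE_FAST y → y=478. Stack: []
LOAD_FAST_LOAD_FAST x,x → push 190,190. Stack: [190, 190]
BINARY_OP - → 190 - 190 = 0. Stack: [0]
LOAD_FAST_LOAD_FAST y,x → push 478,190. Stack: [0, 478, 190]
BINARY_OP + → 478 + 190 = 668. Stack: [0, 668]
BINARY_OP * → 0 * 668 = 0. Stack: [0]
STORE_FAST p → p=0. Stack: []
LOAD_FAST c → push 18. Stack: [18]
LOAD_CONST → push 2. Stack: [18, 2]
BINARY_OP * → 18 * 2 = 36. Stack: [36]
STORE_FAST t → t=36. Stack: []
LOAD_CONST → push 1. Stack: [1]
LOAD_FAST t → push 36. Stack: [1, 36]
BINARY_OP // → 1 // 36 = 0. Stack: [0]
LOAD_CONST → push 2. Stack: [0, 2]
LOAD_FAST y → push 478. Stack: [0, 2, 478]
BINARY_OP * → 2 * 478 = 956. Stack: [0, 956]
BINARY_OP + → 0 + 956 = 956. Stack: [956]
STORE_FAST u → u=956. Stack: []
LOAD_FAST u → push 956. Stack: [956]
RETURN_VALUE → return 956.

478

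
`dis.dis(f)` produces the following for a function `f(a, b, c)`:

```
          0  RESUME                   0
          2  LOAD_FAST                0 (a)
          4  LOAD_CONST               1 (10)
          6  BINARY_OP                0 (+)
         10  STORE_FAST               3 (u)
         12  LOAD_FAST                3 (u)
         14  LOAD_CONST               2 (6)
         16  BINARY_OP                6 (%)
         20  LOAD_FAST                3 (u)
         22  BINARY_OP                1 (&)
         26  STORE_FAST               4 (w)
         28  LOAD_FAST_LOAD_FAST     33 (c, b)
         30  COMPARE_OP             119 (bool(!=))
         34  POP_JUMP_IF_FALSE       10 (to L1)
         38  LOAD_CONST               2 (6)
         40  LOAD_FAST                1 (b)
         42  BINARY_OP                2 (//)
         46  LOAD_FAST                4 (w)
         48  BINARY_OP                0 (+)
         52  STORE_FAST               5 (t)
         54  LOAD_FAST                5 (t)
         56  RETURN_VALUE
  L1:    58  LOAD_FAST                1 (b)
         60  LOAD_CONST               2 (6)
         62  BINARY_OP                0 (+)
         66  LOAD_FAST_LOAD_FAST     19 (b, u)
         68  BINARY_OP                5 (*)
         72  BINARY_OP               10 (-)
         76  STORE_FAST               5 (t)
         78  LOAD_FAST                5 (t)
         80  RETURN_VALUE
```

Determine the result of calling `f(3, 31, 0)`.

LOAD_FAST a → push 3. Stack: [3]
LOAD_CONST → push 10. Stack: [3, 10]
BINARY_OP + → 3 + 10 = 13. Stack: [13]
STORE_FAST u → u=13. Stack: []
LOAD_FAST u → push 13. Stack: [13]
LOAD_CONST → push 6. Stack: [13, 6]
BINARY_OP % → 13 % 6 = 1. Stack: [1]
LOAD_FAST u → push 13. Stack: [1, 13]
BINARY_OP & → 1 & 13 = 1. Stack: [1]
STORE_FAST w → w=1. Stack: []
LOAD_FAST_LOAD_FAST c,b → push 0,31. Stack: [0, 31]
COMPARE_OP bool(!=) → 0 vs 31 = True. Stack: [True]
POP_JUMP_IF_FALSE → pop True; no jump. Stack: []
LOAD_CONST → push 6. Stack: [6]
LOAD_FAST b → push 31. Stack: [6, 31]
BINARY_OP // → 6 // 31 = 0. Stack: [0]
LOAD_FAST w → push 1. Stack: [0, 1]
BINARY_OP + → 0 + 1 = 1. Stack: [1]
STORE_FAST t → t=1. Stack: []
LOAD_FAST t → push 1. Stack: [1]
RETURN_VALUE → return 1.

1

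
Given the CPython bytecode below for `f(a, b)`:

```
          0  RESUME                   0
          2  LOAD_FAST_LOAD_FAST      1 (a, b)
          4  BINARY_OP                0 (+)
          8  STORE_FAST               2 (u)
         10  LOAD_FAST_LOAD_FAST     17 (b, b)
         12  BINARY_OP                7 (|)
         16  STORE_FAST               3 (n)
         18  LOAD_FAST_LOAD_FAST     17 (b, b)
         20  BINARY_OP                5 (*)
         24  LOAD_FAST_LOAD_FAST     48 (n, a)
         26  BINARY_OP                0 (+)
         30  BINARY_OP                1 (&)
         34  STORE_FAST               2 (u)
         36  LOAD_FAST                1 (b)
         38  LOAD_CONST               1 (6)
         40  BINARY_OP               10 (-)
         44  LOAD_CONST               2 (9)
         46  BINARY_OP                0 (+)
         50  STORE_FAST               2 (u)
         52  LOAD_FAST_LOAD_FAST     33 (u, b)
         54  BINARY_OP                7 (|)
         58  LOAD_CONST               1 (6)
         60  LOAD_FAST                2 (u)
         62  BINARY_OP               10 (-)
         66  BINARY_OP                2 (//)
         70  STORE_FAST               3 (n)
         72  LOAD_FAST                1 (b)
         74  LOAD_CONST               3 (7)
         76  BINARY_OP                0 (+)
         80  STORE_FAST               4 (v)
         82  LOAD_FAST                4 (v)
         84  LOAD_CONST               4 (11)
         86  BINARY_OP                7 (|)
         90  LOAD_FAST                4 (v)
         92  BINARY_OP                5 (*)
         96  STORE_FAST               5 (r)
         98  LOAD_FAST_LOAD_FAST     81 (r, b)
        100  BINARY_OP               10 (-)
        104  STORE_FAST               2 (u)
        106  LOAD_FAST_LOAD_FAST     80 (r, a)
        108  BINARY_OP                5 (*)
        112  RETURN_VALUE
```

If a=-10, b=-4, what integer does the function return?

LOAD_FAST_LOAD_FAST a,b → push -10,-4. Stack: [-10, -4]
BINARY_OP + → -10 + -4 = -14. Stack: [-14]
STORE_FAST u → u=-14. Stack: []
LOAD_FAST_LOAD_FAST b,b → push -4,-4. Stack: [-4, -4]
BINARY_OP | → -4 | -4 = -4. Stack: [-4]
STORE_FAST n → n=-4. Stack: []
LOAD_FAST_LOAD_FAST b,b → push -4,-4. Stack: [-4, -4]
BINARY_OP * → -4 * -4 = 16. Stack: [16]
LOAD_FAST_LOAD_FAST n,a → push -4,-10. Stack: [16, -4, -10]
BINARY_OP + → -4 + -10 = -14. Stack: [16, -14]
BINARY_OP & → 16 & -14 = 16. Stack: [16]
STORE_FAST u → u=16. Stack: []
LOAD_FAST b → push -4. Stack: [-4]
LOAD_CONST → push 6. Stack: [-4, 6]
BINARY_OP - → -4 - 6 = -10. Stack: [-10]
LOAD_CONST → push 9. Stack: [-10, 9]
BINARY_OP + → -10 + 9 = -1. Stack: [-1]
STORE_FAST u → u=-1. Stack: []
LOAD_FAST_LOAD_FAST u,b → push -1,-4. Stack: [-1, -4]
BINARY_OP | → -1 | -4 = -1. Stack: [-1]
LOAD_CONST → push 6. Stack: [-1, 6]
LOAD_FAST u → push -1. Stack: [-1, 6, -1]
BINARY_OP - → 6 - -1 = 7. Stack: [-1, 7]
BINARY_OP // → -1 // 7 = -1. Stack: [-1]
STORE_FAST n → n=-1. Stack: []
LOAD_FAST b → push -4. Stack: [-4]
LOAD_CONST → push 7. Stack: [-4, 7]
BINARY_OP + → -4 + 7 = 3. Stack: [3]
STORE_FAST v → v=3. Stack: []
LOAD_FAST v → push 3. Stack: [3]
LOAD_CONST → push 11. Stack: [3, 11]
BINARY_OP | → 3 | 11 = 11. Stack: [11]
LOAD_FAST v → push 3. Stack: [11, 3]
BINARY_OP * → 11 * 3 = 33. Stack: [33]
STORE_FAST r → r=33. Stack: []
LOAD_FAST_LOAD_FAST r,b → push 33,-4. Stack: [33, -4]
BINARY_OP - → 33 - -4 = 37. Stack: [37]
STORE_FAST u → u=37. Stack: []
LOAD_FAST_LOAD_FAST r,a → push 33,-10. Stack: [33, -10]
BINARY_OP * → 33 * -10 = -330. Stack: [-330]
RETURN_VALUE → return -330.

-330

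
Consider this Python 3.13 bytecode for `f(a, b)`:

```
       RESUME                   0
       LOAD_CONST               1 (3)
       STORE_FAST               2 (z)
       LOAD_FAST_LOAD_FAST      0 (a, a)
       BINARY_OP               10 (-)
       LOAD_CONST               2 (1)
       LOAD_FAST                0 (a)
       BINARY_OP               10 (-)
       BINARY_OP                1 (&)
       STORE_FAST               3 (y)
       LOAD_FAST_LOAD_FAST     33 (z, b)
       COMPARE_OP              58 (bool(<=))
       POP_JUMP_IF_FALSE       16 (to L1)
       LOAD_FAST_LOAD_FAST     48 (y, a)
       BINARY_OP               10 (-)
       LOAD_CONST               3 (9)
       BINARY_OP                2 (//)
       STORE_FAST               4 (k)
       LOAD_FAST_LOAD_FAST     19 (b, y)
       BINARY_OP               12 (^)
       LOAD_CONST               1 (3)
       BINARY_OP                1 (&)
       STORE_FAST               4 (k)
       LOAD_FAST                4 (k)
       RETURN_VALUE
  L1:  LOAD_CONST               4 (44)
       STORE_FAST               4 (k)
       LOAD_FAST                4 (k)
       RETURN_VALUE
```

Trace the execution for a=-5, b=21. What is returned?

1

LOAD_CONST → push 3. Stack: [3]
STORE_FAST z → z=3. Stack: []
LOAD_FAST_LOAD_FAST a,a → push -5,-5. Stack: [-5, -5]
BINARY_OP - → -5 - -5 = 0. Stack: [0]
LOAD_CONST → push 1. Stack: [0, 1]
LOAD_FAST a → push -5. Stack: [0, 1, -5]
BINARY_OP - → 1 - -5 = 6. Stack: [0, 6]
BINARY_OP & → 0 & 6 = 0. Stack: [0]
STORE_FAST y → y=0. Stack: []
LOAD_FAST_LOAD_FAST z,b → push 3,21. Stack: [3, 21]
COMPARE_OP bool(<=) → 3 vs 21 = True. Stack: [True]
POP_JUMP_IF_FALSE → pop True; no jump. Stack: []
LOAD_FAST_LOAD_FAST y,a → push 0,-5. Stack: [0, -5]
BINARY_OP - → 0 - -5 = 5. Stack: [5]
LOAD_CONST → push 9. Stack: [5, 9]
BINARY_OP // → 5 // 9 = 0. Stack: [0]
STORE_FAST k → k=0. Stack: []
LOAD_FAST_LOAD_FAST b,y → push 21,0. Stack: [21, 0]
BINARY_OP ^ → 21 ^ 0 = 21. Stack: [21]
LOAD_CONST → push 3. Stack: [21, 3]
BINARY_OP & → 21 & 3 = 1. Stack: [1]
STORE_FAST k → k=1. Stack: []
LOAD_FAST k → push 1. Stack: [1]
RETURN_VALUE → return 1.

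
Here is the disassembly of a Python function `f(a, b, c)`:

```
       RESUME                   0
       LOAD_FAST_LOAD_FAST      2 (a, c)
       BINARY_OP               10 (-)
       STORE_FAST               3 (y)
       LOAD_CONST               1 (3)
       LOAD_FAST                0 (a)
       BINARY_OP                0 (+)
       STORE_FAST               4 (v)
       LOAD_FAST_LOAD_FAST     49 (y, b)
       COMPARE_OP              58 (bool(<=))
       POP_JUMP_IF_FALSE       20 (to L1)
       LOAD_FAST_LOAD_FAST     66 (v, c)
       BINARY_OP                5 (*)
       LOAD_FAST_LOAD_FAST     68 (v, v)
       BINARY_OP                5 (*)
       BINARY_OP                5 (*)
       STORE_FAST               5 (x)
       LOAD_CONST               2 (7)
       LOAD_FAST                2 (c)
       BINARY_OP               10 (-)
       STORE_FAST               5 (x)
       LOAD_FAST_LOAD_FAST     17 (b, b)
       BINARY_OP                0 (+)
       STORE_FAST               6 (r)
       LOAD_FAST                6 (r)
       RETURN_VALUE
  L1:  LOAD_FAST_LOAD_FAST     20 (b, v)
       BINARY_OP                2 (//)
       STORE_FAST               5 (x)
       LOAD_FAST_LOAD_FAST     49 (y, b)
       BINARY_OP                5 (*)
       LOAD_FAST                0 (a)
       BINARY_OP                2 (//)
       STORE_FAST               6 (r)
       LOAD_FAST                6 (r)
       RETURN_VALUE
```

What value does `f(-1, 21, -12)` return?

42

LOAD_FAST_LOAD_FAST a,c → push -1,-12. Stack: [-1, -12]
BINARY_OP - → -1 - -12 = 11. Stack: [11]
STORE_FAST y → y=11. Stack: []
LOAD_CONST → push 3. Stack: [3]
LOAD_FAST a → push -1. Stack: [3, -1]
BINARY_OP + → 3 + -1 = 2. Stack: [2]
STORE_FAST v → v=2. Stack: []
LOAD_FAST_LOAD_FAST y,b → push 11,21. Stack: [11, 21]
COMPARE_OP bool(<=) → 11 vs 21 = True. Stack: [True]
POP_JUMP_IF_FALSE → pop True; no jump. Stack: []
LOAD_FAST_LOAD_FAST v,c → push 2,-12. Stack: [2, -12]
BINARY_OP * → 2 * -12 = -24. Stack: [-24]
LOAD_FAST_LOAD_FAST v,v → push 2,2. Stack: [-24, 2, 2]
BINARY_OP * → 2 * 2 = 4. Stack: [-24, 4]
BINARY_OP * → -24 * 4 = -96. Stack: [-96]
STORE_FAST x → x=-96. Stack: []
LOAD_CONST → push 7. Stack: [7]
LOAD_FAST c → push -12. Stack: [7, -12]
BINARY_OP - → 7 - -12 = 19. Stack: [19]
STORE_FAST x → x=19. Stack: []
LOAD_FAST_LOAD_FAST b,b → push 21,21. Stack: [21, 21]
BINARY_OP + → 21 + 21 = 42. Stack: [42]
STORE_FAST r → r=42. Stack: []
LOAD_FAST r → push 42. Stack: [42]
RETURN_VALUE → return 42.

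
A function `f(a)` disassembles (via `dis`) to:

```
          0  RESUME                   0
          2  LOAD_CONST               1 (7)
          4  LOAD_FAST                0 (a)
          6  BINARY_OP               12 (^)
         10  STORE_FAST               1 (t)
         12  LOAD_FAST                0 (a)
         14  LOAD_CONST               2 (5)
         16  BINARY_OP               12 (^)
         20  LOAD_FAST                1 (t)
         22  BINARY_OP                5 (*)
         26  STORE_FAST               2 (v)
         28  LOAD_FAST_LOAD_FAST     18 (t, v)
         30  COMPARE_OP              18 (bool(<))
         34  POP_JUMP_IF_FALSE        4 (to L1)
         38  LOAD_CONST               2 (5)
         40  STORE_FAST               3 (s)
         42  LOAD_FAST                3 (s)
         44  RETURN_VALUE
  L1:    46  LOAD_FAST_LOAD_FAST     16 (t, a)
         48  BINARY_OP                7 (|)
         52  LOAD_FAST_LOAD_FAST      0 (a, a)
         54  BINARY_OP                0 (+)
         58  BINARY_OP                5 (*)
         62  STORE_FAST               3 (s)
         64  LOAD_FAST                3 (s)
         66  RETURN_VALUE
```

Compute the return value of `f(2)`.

5

LOAD_CONST → push 7. Stack: [7]
LOAD_FAST a → push 2. Stack: [7, 2]
BINARY_OP ^ → 7 ^ 2 = 5. Stack: [5]
STORE_FAST t → t=5. Stack: []
LOAD_FAST a → push 2. Stack: [2]
LOAD_CONST → push 5. Stack: [2, 5]
BINARY_OP ^ → 2 ^ 5 = 7. Stack: [7]
LOAD_FAST t → push 5. Stack: [7, 5]
BINARY_OP * → 7 * 5 = 35. Stack: [35]
STORE_FAST v → v=35. Stack: []
LOAD_FAST_LOAD_FAST t,v → push 5,35. Stack: [5, 35]
COMPARE_OP bool(<) → 5 vs 35 = True. Stack: [True]
POP_JUMP_IF_FALSE → pop True; no jump. Stack: []
LOAD_CONST → push 5. Stack: [5]
STORE_FAST s → s=5. Stack: []
LOAD_FAST s → push 5. Stack: [5]
RETURN_VALUE → return 5.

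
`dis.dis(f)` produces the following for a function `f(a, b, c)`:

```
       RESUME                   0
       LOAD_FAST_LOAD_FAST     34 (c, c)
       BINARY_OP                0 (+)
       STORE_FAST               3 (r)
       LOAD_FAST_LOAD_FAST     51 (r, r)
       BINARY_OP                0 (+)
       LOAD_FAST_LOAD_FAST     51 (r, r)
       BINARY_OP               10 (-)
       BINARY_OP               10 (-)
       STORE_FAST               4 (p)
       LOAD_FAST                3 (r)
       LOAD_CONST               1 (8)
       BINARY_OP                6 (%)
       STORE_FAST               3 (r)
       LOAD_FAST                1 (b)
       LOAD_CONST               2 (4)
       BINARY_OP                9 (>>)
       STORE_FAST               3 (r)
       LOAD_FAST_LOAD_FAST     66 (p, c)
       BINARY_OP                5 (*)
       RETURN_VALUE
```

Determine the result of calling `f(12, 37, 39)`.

6084

LOAD_FAST_LOAD_FAST c,c → push 39,39. Stack: [39, 39]
BINARY_OP + → 39 + 39 = 78. Stack: [78]
STORE_FAST r → r=78. Stack: []
LOAD_FAST_LOAD_FAST r,r → push 78,78. Stack: [78, 78]
BINARY_OP + → 78 + 78 = 156. Stack: [156]
LOAD_FAST_LOAD_FAST r,r → push 78,78. Stack: [156, 78, 78]
BINARY_OP - → 78 - 78 = 0. Stack: [156, 0]
BINARY_OP - → 156 - 0 = 156. Stack: [156]
STORE_FAST p → p=156. Stack: []
LOAD_FAST r → push 78. Stack: [78]
LOAD_CONST → push 8. Stack: [78, 8]
BINARY_OP % → 78 % 8 = 6. Stack: [6]
STORE_FAST r → r=6. Stack: []
LOAD_FAST b → push 37. Stack: [37]
LOAD_CONST → push 4. Stack: [37, 4]
BINARY_OP >> → 37 >> 4 = 2. Stack: [2]
STORE_FAST r → r=2. Stack: []
LOAD_FAST_LOAD_FAST p,c → push 156,39. Stack: [156, 39]
BINARY_OP * → 156 * 39 = 6084. Stack: [6084]
RETURN_VALUE → return 6084.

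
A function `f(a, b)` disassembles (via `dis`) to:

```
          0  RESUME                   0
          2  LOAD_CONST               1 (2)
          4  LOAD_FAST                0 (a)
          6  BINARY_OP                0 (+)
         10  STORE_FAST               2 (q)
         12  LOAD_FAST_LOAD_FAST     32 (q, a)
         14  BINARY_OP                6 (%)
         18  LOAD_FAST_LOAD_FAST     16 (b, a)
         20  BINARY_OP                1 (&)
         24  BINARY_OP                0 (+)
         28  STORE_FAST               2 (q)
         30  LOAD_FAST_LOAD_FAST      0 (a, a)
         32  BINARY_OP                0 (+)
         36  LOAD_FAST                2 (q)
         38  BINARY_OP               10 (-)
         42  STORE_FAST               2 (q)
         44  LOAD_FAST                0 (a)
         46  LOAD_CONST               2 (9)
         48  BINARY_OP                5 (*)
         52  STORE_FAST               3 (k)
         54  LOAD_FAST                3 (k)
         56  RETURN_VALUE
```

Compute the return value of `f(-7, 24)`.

LOAD_CONST → push 2. Stack: [2]
LOAD_FAST a → push -7. Stack: [2, -7]
BINARY_OP + → 2 + -7 = -5. Stack: [-5]
STORE_FAST q → q=-5. Stack: []
LOAD_FAST_LOAD_FAST q,a → push -5,-7. Stack: [-5, -7]
BINARY_OP % → -5 % -7 = -5. Stack: [-5]
LOAD_FAST_LOAD_FAST b,a → push 24,-7. Stack: [-5, 24, -7]
BINARY_OP & → 24 & -7 = 24. Stack: [-5, 24]
BINARY_OP + → -5 + 24 = 19. Stack: [19]
STORE_FAST q → q=19. Stack: []
LOAD_FAST_LOAD_FAST a,a → push -7,-7. Stack: [-7, -7]
BINARY_OP + → -7 + -7 = -14. Stack: [-14]
LOAD_FAST q → push 19. Stack: [-14, 19]
BINARY_OP - → -14 - 19 = -33. Stack: [-33]
STORE_FAST q → q=-33. Stack: []
LOAD_FAST a → push -7. Stack: [-7]
LOAD_CONST → push 9. Stack: [-7, 9]
BINARY_OP * → -7 * 9 = -63. Stack: [-63]
STORE_FAST k → k=-63. Stack: []
LOAD_FAST k → push -63. Stack: [-63]
RETURN_VALUE → return -63.

-63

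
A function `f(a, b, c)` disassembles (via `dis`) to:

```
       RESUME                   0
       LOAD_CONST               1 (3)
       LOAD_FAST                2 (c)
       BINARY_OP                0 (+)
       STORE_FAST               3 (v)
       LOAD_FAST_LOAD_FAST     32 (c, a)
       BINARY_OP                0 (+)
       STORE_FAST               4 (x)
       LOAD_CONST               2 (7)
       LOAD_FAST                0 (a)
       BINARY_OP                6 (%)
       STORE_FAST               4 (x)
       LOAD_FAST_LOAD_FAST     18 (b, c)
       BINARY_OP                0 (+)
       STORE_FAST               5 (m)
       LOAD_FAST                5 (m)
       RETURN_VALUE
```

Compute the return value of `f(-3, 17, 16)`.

LOAD_CONST → push 3. Stack: [3]
LOAD_FAST c → push 16. Stack: [3, 16]
BINARY_OP + → 3 + 16 = 19. Stack: [19]
STORE_FAST v → v=19. Stack: []
LOAD_FAST_LOAD_FAST c,a → push 16,-3. Stack: [16, -3]
BINARY_OP + → 16 + -3 = 13. Stack: [13]
STORE_FAST x → x=13. Stack: []
LOAD_CONST → push 7. Stack: [7]
LOAD_FAST a → push -3. Stack: [7, -3]
BINARY_OP % → 7 % -3 = -2. Stack: [-2]
STORE_FAST x → x=-2. Stack: []
LOAD_FAST_LOAD_FAST b,c → push 17,16. Stack: [17, 16]
BINARY_OP + → 17 + 16 = 33. Stack: [33]
STORE_FAST m → m=33. Stack: []
LOAD_FAST m → push 33. Stack: [33]
RETURN_VALUE → return 33.

33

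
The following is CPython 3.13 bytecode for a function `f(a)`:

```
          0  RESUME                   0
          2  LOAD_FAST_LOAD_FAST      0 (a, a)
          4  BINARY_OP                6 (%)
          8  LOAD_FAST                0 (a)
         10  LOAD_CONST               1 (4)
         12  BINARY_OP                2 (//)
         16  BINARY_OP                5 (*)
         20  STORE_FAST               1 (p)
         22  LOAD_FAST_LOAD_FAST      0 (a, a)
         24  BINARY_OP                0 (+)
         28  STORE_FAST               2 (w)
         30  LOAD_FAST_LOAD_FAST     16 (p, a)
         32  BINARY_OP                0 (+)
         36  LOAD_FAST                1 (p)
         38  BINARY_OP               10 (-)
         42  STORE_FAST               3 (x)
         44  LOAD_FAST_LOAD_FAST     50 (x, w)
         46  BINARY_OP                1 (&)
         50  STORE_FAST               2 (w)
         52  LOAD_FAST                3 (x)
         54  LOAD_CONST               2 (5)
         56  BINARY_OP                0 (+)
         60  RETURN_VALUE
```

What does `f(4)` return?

LOAD_FAST_LOAD_FAST a,a → push 4,4. Stack: [4, 4]
BINARY_OP % → 4 % 4 = 0. Stack: [0]
LOAD_FAST a → push 4. Stack: [0, 4]
LOAD_CONST → push 4. Stack: [0, 4, 4]
BINARY_OP // → 4 // 4 = 1. Stack: [0, 1]
BINARY_OP * → 0 * 1 = 0. Stack: [0]
STORE_FAST p → p=0. Stack: []
LOAD_FAST_LOAD_FAST a,a → push 4,4. Stack: [4, 4]
BINARY_OP + → 4 + 4 = 8. Stack: [8]
STORE_FAST w → w=8. Stack: []
LOAD_FAST_LOAD_FAST p,a → push 0,4. Stack: [0, 4]
BINARY_OP + → 0 + 4 = 4. Stack: [4]
LOAD_FAST p → push 0. Stack: [4, 0]
BINARY_OP - → 4 - 0 = 4. Stack: [4]
STORE_FAST x → x=4. Stack: []
LOAD_FAST_LOAD_FAST x,w → push 4,8. Stack: [4, 8]
BINARY_OP & → 4 & 8 = 0. Stack: [0]
STORE_FAST w → w=0. Stack: []
LOAD_FAST x → push 4. Stack: [4]
LOAD_CONST → push 5. Stack: [4, 5]
BINARY_OP + → 4 + 5 = 9. Stack: [9]
RETURN_VALUE → return 9.

9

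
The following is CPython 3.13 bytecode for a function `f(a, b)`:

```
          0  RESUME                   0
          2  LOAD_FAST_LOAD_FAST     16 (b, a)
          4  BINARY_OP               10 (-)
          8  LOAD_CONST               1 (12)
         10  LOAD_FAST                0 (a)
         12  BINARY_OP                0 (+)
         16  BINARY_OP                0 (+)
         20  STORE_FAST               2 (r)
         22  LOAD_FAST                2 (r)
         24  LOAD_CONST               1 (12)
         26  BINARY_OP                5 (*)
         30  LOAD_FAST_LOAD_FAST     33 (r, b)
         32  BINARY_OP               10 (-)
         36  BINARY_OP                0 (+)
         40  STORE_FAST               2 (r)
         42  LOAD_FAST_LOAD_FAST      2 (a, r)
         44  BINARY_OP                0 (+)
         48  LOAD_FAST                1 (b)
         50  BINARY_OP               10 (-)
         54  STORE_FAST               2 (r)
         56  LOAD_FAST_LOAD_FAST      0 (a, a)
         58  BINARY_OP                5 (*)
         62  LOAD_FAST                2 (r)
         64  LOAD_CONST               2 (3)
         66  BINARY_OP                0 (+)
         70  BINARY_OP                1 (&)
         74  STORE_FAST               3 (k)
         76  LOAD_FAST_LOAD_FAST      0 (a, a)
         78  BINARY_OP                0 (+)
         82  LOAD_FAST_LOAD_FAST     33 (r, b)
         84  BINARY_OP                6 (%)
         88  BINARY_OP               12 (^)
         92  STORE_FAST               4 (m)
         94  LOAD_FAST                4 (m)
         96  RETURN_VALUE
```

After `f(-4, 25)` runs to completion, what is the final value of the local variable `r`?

427

LOAD_FAST_LOAD_FAST b,a → push 25,-4. Stack: [25, -4]
BINARY_OP - → 25 - -4 = 29. Stack: [29]
LOAD_CONST → push 12. Stack: [29, 12]
LOAD_FAST a → push -4. Stack: [29, 12, -4]
BINARY_OP + → 12 + -4 = 8. Stack: [29, 8]
BINARY_OP + → 29 + 8 = 37. Stack: [37]
STORE_FAST r → r=37. Stack: []
LOAD_FAST r → push 37. Stack: [37]
LOAD_CONST → push 12. Stack: [37, 12]
BINARY_OP * → 37 * 12 = 444. Stack: [444]
LOAD_FAST_LOAD_FAST r,b → push 37,25. Stack: [444, 37, 25]
BINARY_OP - → 37 - 25 = 12. Stack: [444, 12]
BINARY_OP + → 444 + 12 = 456. Stack: [456]
STORE_FAST r → r=456. Stack: []
LOAD_FAST_LOAD_FAST a,r → push -4,456. Stack: [-4, 456]
BINARY_OP + → -4 + 456 = 452. Stack: [452]
LOAD_FAST b → push 25. Stack: [452, 25]
BINARY_OP - → 452 - 25 = 427. Stack: [427]
STORE_FAST r → r=427. Stack: []
LOAD_FAST_LOAD_FAST a,a → push -4,-4. Stack: [-4, -4]
BINARY_OP * → -4 * -4 = 16. Stack: [16]
LOAD_FAST r → push 427. Stack: [16, 427]
LOAD_CONST → push 3. Stack: [16, 427, 3]
BINARY_OP + → 427 + 3 = 430. Stack: [16, 430]
BINARY_OP & → 16 & 430 = 0. Stack: [0]
STORE_FAST k → k=0. Stack: []
LOAD_FAST_LOAD_FAST a,a → push -4,-4. Stack: [-4, -4]
BINARY_OP + → -4 + -4 = -8. Stack: [-8]
LOAD_FAST_LOAD_FAST r,b → push 427,25. Stack: [-8, 427, 25]
BINARY_OP % → 427 % 25 = 2. Stack: [-8, 2]
BINARY_OP ^ → -8 ^ 2 = -6. Stack: [-6]
STORE_FAST m → m=-6. Stack: []
LOAD_FAST m → push -6. Stack: [-6]
RETURN_VALUE → return -6.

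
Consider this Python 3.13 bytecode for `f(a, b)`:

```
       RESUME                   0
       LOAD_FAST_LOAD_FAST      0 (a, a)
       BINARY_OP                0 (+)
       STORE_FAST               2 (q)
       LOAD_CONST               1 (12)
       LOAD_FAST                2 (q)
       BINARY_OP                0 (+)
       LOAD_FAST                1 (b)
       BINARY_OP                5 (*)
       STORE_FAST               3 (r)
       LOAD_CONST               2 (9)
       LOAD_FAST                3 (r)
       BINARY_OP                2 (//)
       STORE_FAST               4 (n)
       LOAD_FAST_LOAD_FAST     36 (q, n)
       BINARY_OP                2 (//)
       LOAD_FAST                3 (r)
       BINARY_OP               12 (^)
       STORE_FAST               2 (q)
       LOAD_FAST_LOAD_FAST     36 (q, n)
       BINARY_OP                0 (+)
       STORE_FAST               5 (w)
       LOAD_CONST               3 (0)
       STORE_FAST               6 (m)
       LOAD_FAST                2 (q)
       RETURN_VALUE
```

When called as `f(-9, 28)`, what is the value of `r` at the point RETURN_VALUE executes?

LOAD_FAST_LOAD_FAST a,a → push -9,-9. Stack: [-9, -9]
BINARY_OP + → -9 + -9 = -18. Stack: [-18]
STORE_FAST q → q=-18. Stack: []
LOAD_CONST → push 12. Stack: [12]
LOAD_FAST q → push -18. Stack: [12, -18]
BINARY_OP + → 12 + -18 = -6. Stack: [-6]
LOAD_FAST b → push 28. Stack: [-6, 28]
BINARY_OP * → -6 * 28 = -168. Stack: [-168]
STORE_FAST r → r=-168. Stack: []
LOAD_CONST → push 9. Stack: [9]
LOAD_FAST r → push -168. Stack: [9, -168]
BINARY_OP // → 9 // -168 = -1. Stack: [-1]
STORE_FAST n → n=-1. Stack: []
LOAD_FAST_LOAD_FAST q,n → push -18,-1. Stack: [-18, -1]
BINARY_OP // → -18 // -1 = 18. Stack: [18]
LOAD_FAST r → push -168. Stack: [18, -168]
BINARY_OP ^ → 18 ^ -168 = -182. Stack: [-182]
STORE_FAST q → q=-182. Stack: []
LOAD_FAST_LOAD_FAST q,n → push -182,-1. Stack: [-182, -1]
BINARY_OP + → -182 + -1 = -183. Stack: [-183]
STORE_FAST w → w=-183. Stack: []
LOAD_CONST → push 0. Stack: [0]
STORE_FAST m → m=0. Stack: []
LOAD_FAST q → push -182. Stack: [-182]
RETURN_VALUE → return -182.

-168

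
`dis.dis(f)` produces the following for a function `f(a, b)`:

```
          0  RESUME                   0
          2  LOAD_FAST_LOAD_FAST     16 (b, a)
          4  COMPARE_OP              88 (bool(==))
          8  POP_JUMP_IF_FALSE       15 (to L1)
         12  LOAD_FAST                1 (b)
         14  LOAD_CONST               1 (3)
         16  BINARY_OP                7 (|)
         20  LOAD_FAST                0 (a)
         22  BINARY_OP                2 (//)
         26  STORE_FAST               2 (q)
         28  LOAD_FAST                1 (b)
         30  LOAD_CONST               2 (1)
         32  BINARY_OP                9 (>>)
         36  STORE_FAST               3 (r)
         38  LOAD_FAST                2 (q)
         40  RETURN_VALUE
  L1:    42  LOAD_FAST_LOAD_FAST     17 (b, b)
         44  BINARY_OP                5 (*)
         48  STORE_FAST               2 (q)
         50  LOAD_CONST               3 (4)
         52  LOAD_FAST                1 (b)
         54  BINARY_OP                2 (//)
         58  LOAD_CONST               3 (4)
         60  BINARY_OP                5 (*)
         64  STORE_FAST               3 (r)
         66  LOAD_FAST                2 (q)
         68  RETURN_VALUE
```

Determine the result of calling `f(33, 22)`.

LOAD_FAST_LOAD_FAST b,a → push 22,33. Stack: [22, 33]
COMPARE_OP bool(==) → 22 vs 33 = False. Stack: [False]
POP_JUMP_IF_FALSE → pop False; jump. Stack: []
LOAD_FAST_LOAD_FAST b,b → push 22,22. Stack: [22, 22]
BINARY_OP * → 22 * 22 = 484. Stack: [484]
STORE_FAST q → q=484. Stack: []
LOAD_CONST → push 4. Stack: [4]
LOAD_FAST b → push 22. Stack: [4, 22]
BINARY_OP // → 4 // 22 = 0. Stack: [0]
LOAD_CONST → push 4. Stack: [0, 4]
BINARY_OP * → 0 * 4 = 0. Stack: [0]
STORE_FAST r → r=0. Stack: []
LOAD_FAST q → push 484. Stack: [484]
RETURN_VALUE → return 484.

484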